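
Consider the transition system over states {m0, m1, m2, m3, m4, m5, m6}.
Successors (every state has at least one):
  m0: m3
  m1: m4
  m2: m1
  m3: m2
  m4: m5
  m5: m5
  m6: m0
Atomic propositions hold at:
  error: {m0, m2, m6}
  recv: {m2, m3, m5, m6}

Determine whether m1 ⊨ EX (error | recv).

No

Sat(error | recv) = {m0, m2, m3, m5, m6}
Sat(EX (error | recv)) = {s : some successor in {m0, m2, m3, m5, m6}} = {m0, m3, m4, m5, m6}
m1 ∉ Sat(EX (error | recv)) = {m0, m3, m4, m5, m6}, so the formula does not hold at m1.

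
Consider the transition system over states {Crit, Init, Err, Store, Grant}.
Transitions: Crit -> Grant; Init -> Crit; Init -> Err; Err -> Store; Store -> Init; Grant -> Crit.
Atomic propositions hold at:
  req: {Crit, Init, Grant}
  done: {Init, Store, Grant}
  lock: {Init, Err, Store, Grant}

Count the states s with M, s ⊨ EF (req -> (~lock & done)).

3

Sat(~lock) = {Crit}
Sat(~lock & done) = ∅
Sat(req -> (~lock & done)) = {Err, Store}
EF (req -> (~lock & done)): least fixpoint, start Z0 = {Err, Store}, add states with some successor in Z. Z1 = {Init, Err, Store}; fixed.
Sat(EF (req -> (~lock & done))) = {Init, Err, Store}
|Sat(EF (req -> (~lock & done)))| = |{Init, Err, Store}| = 3.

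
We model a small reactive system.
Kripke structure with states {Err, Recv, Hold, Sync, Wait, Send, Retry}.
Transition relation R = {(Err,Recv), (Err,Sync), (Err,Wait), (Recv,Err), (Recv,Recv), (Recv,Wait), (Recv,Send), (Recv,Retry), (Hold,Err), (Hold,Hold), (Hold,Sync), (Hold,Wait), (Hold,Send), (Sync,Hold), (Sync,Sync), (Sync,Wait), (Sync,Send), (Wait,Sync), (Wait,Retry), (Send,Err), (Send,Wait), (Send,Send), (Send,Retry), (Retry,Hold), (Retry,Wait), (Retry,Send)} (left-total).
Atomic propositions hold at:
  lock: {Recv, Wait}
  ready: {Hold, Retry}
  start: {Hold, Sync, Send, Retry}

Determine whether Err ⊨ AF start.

AF start: least fixpoint, start Z0 = {Hold, Sync, Send, Retry}, add states with every successor in Z. Z1 = {Hold, Sync, Wait, Send, Retry}; fixed.
Sat(AF start) = {Hold, Sync, Wait, Send, Retry}
Err ∉ Sat(AF start) = {Hold, Sync, Wait, Send, Retry}, so the formula does not hold at Err.

No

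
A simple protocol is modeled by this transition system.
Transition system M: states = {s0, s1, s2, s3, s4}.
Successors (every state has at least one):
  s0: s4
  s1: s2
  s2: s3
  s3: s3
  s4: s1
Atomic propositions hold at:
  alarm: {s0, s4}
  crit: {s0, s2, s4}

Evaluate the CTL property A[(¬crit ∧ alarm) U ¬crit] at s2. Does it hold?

No

Sat(¬crit) = {s1, s3}
Sat(¬crit ∧ alarm) = ∅
A[(¬crit ∧ alarm) U ¬crit]: least fixpoint, start Z0 = Sat(¬crit) = {s1, s3}, add states in Sat(¬crit ∧ alarm) with every successor in Z. Already a fixed point.
Sat(A[(¬crit ∧ alarm) U ¬crit]) = {s1, s3}
s2 ∉ Sat(A[(¬crit ∧ alarm) U ¬crit]) = {s1, s3}, so the formula does not hold at s2.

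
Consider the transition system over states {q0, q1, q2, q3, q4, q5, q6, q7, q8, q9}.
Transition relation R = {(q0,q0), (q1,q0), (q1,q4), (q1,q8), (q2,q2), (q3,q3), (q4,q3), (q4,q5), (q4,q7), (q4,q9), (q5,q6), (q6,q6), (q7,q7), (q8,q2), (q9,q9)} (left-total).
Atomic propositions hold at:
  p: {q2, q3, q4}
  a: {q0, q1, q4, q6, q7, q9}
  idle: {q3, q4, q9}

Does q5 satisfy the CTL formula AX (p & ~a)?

Sat(~a) = {q2, q3, q5, q8}
Sat(p & ~a) = {q2, q3}
Sat(AX (p & ~a)) = {s : every successor in {q2, q3}} = {q2, q3, q8}
q5 ∉ Sat(AX (p & ~a)) = {q2, q3, q8}, so the formula does not hold at q5.

No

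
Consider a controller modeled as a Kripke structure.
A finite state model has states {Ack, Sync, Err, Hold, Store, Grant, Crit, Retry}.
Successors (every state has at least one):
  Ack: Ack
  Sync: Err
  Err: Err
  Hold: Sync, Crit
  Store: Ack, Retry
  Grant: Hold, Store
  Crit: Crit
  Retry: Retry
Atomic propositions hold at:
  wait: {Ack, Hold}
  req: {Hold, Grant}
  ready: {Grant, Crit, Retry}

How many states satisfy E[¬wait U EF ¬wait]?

Sat(¬wait) = {Sync, Err, Store, Grant, Crit, Retry}
EF ¬wait: least fixpoint, start Z0 = {Sync, Err, Store, Grant, Crit, Retry}, add states with some successor in Z. Z1 = {Sync, Err, Hold, Store, Grant, Crit, Retry}; fixed.
Sat(EF ¬wait) = {Sync, Err, Hold, Store, Grant, Crit, Retry}
E[¬wait U EF ¬wait]: least fixpoint, start Z0 = Sat(EF ¬wait) = {Sync, Err, Hold, Store, Grant, Crit, Retry}, add states in Sat(¬wait) with some successor in Z. Already a fixed point.
Sat(E[¬wait U EF ¬wait]) = {Sync, Err, Hold, Store, Grant, Crit, Retry}
|Sat(E[¬wait U EF ¬wait])| = |{Sync, Err, Hold, Store, Grant, Crit, Retry}| = 7.

7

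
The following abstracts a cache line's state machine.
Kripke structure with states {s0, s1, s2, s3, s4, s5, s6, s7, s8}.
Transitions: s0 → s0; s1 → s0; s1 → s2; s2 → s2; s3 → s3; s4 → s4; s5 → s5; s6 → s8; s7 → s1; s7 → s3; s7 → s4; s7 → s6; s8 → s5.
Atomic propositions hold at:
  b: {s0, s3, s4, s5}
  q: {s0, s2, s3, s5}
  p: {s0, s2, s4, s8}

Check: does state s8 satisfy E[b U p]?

E[b U p]: least fixpoint, start Z0 = Sat(p) = {s0, s2, s4, s8}, add states in Sat(b) with some successor in Z. Already a fixed point.
Sat(E[b U p]) = {s0, s2, s4, s8}
s8 ∈ Sat(E[b U p]) = {s0, s2, s4, s8}, so the formula holds at s8.

Yes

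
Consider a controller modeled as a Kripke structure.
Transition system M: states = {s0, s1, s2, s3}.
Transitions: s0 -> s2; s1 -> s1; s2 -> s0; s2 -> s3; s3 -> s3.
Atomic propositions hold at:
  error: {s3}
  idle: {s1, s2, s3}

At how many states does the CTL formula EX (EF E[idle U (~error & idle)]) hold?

3

Sat(~error) = {s0, s1, s2}
Sat(~error & idle) = {s1, s2}
E[idle U (~error & idle)]: least fixpoint, start Z0 = Sat((~error & idle)) = {s1, s2}, add states in Sat(idle) with some successor in Z. Already a fixed point.
Sat(E[idle U (~error & idle)]) = {s1, s2}
EF E[idle U (~error & idle)]: least fixpoint, start Z0 = {s1, s2}, add states with some successor in Z. Z1 = {s0, s1, s2}; fixed.
Sat(EF E[idle U (~error & idle)]) = {s0, s1, s2}
Sat(EX (EF E[idle U (~error & idle)])) = {s : some successor in {s0, s1, s2}} = {s0, s1, s2}
|Sat(EX (EF E[idle U (~error & idle)]))| = |{s0, s1, s2}| = 3.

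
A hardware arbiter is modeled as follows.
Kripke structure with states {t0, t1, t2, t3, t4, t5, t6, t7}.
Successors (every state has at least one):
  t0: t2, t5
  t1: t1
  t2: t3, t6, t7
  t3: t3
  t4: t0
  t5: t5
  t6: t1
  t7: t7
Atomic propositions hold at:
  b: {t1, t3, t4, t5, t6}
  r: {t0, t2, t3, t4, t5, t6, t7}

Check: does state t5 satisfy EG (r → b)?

Sat(r → b) = {t1, t3, t4, t5, t6}
EG (r → b): greatest fixpoint, start Z0 = {t1, t3, t4, t5, t6}, keep only states in Sat with some successor in Z. Z1 = {t1, t3, t5, t6}; fixed.
Sat(EG (r → b)) = {t1, t3, t5, t6}
t5 ∈ Sat(EG (r → b)) = {t1, t3, t5, t6}, so the formula holds at t5.

Yes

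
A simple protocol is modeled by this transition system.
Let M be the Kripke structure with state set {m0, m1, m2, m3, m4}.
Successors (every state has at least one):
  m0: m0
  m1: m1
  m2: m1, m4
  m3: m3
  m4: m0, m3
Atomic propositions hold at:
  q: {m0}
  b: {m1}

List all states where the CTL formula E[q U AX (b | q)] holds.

Sat(b | q) = {m0, m1}
Sat(AX (b | q)) = {s : every successor in {m0, m1}} = {m0, m1}
E[q U AX (b | q)]: least fixpoint, start Z0 = Sat(AX (b | q)) = {m0, m1}, add states in Sat(q) with some successor in Z. Already a fixed point.
Sat(E[q U AX (b | q)]) = {m0, m1}

{m0, m1}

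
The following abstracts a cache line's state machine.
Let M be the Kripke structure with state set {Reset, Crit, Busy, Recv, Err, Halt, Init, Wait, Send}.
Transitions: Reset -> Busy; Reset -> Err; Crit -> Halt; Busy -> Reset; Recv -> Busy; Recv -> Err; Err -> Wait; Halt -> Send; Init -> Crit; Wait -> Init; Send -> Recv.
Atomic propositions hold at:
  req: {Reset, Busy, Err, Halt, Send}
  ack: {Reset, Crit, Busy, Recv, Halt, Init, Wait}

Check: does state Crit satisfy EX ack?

Sat(EX ack) = {s : some successor in {Reset, Crit, Busy, Recv, Halt, Init, Wait}} = {Reset, Crit, Busy, Recv, Err, Init, Wait, Send}
Crit ∈ Sat(EX ack) = {Reset, Crit, Busy, Recv, Err, Init, Wait, Send}, so the formula holds at Crit.

Yes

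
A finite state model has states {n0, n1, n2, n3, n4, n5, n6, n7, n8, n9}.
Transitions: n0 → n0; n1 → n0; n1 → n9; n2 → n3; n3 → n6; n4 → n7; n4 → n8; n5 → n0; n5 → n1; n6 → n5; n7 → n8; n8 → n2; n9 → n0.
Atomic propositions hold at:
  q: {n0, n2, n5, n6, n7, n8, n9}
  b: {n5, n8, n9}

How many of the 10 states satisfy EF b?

9

EF b: least fixpoint, start Z0 = {n5, n8, n9}, add states with some successor in Z. Z1 = {n1, n4, n5, n6, n7, n8, n9}; Z2 = {n1, n3, n4, n5, n6, n7, n8, n9}; Z3 = {n1, n2, n3, n4, n5, n6, n7, n8, n9}; fixed.
Sat(EF b) = {n1, n2, n3, n4, n5, n6, n7, n8, n9}
|Sat(EF b)| = |{n1, n2, n3, n4, n5, n6, n7, n8, n9}| = 9.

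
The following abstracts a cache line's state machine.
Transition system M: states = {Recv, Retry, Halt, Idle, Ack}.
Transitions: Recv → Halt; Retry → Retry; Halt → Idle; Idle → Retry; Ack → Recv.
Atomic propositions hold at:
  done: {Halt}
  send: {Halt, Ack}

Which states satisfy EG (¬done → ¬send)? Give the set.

{Recv, Retry, Halt, Idle}

Sat(¬done) = {Recv, Retry, Idle, Ack}
Sat(¬send) = {Recv, Retry, Idle}
Sat(¬done → ¬send) = {Recv, Retry, Halt, Idle}
EG (¬done → ¬send): greatest fixpoint, start Z0 = {Recv, Retry, Halt, Idle}, keep only states in Sat with some successor in Z. Already a fixed point.
Sat(EG (¬done → ¬send)) = {Recv, Retry, Halt, Idle}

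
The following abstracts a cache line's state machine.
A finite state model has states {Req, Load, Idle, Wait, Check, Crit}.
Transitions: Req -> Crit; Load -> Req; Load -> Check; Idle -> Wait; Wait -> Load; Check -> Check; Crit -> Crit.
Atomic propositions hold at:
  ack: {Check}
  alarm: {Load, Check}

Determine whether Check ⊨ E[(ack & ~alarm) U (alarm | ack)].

Sat(~alarm) = {Req, Idle, Wait, Crit}
Sat(ack & ~alarm) = ∅
Sat(alarm | ack) = {Load, Check}
E[(ack & ~alarm) U (alarm | ack)]: least fixpoint, start Z0 = Sat((alarm | ack)) = {Load, Check}, add states in Sat(ack & ~alarm) with some successor in Z. Already a fixed point.
Sat(E[(ack & ~alarm) U (alarm | ack)]) = {Load, Check}
Check ∈ Sat(E[(ack & ~alarm) U (alarm | ack)]) = {Load, Check}, so the formula holds at Check.

Yes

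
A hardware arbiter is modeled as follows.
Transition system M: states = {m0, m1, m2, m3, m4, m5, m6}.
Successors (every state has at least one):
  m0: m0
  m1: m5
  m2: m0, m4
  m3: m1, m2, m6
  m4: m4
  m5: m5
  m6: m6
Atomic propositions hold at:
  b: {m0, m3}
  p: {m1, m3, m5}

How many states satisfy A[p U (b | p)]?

4

Sat(b | p) = {m0, m1, m3, m5}
A[p U (b | p)]: least fixpoint, start Z0 = Sat((b | p)) = {m0, m1, m3, m5}, add states in Sat(p) with every successor in Z. Already a fixed point.
Sat(A[p U (b | p)]) = {m0, m1, m3, m5}
|Sat(A[p U (b | p)])| = |{m0, m1, m3, m5}| = 4.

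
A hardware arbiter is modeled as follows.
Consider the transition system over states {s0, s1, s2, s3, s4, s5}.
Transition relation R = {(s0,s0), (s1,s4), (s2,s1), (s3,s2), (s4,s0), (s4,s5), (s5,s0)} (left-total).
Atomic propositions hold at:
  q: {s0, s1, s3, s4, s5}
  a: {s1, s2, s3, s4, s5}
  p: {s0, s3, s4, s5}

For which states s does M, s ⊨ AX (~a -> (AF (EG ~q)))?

Sat(~a) = {s0}
Sat(~q) = {s2}
EG ~q: greatest fixpoint, start Z0 = {s2}, keep only states in Sat with some successor in Z. Z1 = ∅; fixed.
Sat(EG ~q) = ∅
AF (EG ~q): least fixpoint, start Z0 = ∅, add states with every successor in Z. Already a fixed point.
Sat(AF (EG ~q)) = ∅
Sat(~a -> (AF (EG ~q))) = {s1, s2, s3, s4, s5}
Sat(AX (~a -> (AF (EG ~q)))) = {s : every successor in {s1, s2, s3, s4, s5}} = {s1, s2, s3}

{s1, s2, s3}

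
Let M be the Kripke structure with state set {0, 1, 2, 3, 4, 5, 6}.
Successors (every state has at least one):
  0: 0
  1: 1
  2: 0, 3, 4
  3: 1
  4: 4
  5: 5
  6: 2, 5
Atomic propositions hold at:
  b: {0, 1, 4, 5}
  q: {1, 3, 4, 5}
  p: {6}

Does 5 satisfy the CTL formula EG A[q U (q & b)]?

Sat(q & b) = {1, 4, 5}
A[q U (q & b)]: least fixpoint, start Z0 = Sat((q & b)) = {1, 4, 5}, add states in Sat(q) with every successor in Z. Z1 = {1, 3, 4, 5}; fixed.
Sat(A[q U (q & b)]) = {1, 3, 4, 5}
EG A[q U (q & b)]: greatest fixpoint, start Z0 = {1, 3, 4, 5}, keep only states in Sat with some successor in Z. Already a fixed point.
Sat(EG A[q U (q & b)]) = {1, 3, 4, 5}
5 ∈ Sat(EG A[q U (q & b)]) = {1, 3, 4, 5}, so the formula holds at 5.

Yes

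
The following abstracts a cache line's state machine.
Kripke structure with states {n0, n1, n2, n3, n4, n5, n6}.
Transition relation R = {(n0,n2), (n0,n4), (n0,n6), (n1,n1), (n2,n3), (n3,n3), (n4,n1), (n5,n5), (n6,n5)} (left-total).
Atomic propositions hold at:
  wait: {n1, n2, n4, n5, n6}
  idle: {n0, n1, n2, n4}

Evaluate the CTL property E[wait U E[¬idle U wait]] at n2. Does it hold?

Sat(¬idle) = {n3, n5, n6}
E[¬idle U wait]: least fixpoint, start Z0 = Sat(wait) = {n1, n2, n4, n5, n6}, add states in Sat(¬idle) with some successor in Z. Already a fixed point.
Sat(E[¬idle U wait]) = {n1, n2, n4, n5, n6}
E[wait U E[¬idle U wait]]: least fixpoint, start Z0 = Sat(E[¬idle U wait]) = {n1, n2, n4, n5, n6}, add states in Sat(wait) with some successor in Z. Already a fixed point.
Sat(E[wait U E[¬idle U wait]]) = {n1, n2, n4, n5, n6}
n2 ∈ Sat(E[wait U E[¬idle U wait]]) = {n1, n2, n4, n5, n6}, so the formula holds at n2.

Yes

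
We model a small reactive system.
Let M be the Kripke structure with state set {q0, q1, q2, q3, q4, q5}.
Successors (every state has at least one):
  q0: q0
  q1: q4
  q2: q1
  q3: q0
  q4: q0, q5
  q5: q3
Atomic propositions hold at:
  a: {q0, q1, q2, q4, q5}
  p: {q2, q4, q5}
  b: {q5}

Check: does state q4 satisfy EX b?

Yes

Sat(EX b) = {s : some successor in {q5}} = {q4}
q4 ∈ Sat(EX b) = {q4}, so the formula holds at q4.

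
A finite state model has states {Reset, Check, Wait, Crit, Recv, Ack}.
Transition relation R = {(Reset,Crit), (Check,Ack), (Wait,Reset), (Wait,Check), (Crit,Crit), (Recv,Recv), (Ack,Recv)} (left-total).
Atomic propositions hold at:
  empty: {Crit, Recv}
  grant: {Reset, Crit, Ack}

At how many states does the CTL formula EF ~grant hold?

Sat(~grant) = {Check, Wait, Recv}
EF ~grant: least fixpoint, start Z0 = {Check, Wait, Recv}, add states with some successor in Z. Z1 = {Check, Wait, Recv, Ack}; fixed.
Sat(EF ~grant) = {Check, Wait, Recv, Ack}
|Sat(EF ~grant)| = |{Check, Wait, Recv, Ack}| = 4.

4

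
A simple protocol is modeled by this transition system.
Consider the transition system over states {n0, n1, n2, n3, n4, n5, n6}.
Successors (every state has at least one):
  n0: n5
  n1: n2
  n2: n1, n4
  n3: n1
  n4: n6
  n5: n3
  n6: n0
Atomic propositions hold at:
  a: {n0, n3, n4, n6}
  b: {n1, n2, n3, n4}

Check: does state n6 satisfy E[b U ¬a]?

Sat(¬a) = {n1, n2, n5}
E[b U ¬a]: least fixpoint, start Z0 = Sat(¬a) = {n1, n2, n5}, add states in Sat(b) with some successor in Z. Z1 = {n1, n2, n3, n5}; fixed.
Sat(E[b U ¬a]) = {n1, n2, n3, n5}
n6 ∉ Sat(E[b U ¬a]) = {n1, n2, n3, n5}, so the formula does not hold at n6.

No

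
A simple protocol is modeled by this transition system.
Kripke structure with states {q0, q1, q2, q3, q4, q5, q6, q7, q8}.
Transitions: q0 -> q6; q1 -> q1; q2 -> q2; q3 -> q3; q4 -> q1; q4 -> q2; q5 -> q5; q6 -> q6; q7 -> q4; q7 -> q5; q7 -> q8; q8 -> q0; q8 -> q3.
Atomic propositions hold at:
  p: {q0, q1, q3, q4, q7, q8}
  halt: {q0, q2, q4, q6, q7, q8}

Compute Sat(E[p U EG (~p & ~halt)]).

{q5, q7}

Sat(~p) = {q2, q5, q6}
Sat(~halt) = {q1, q3, q5}
Sat(~p & ~halt) = {q5}
EG (~p & ~halt): greatest fixpoint, start Z0 = {q5}, keep only states in Sat with some successor in Z. Already a fixed point.
Sat(EG (~p & ~halt)) = {q5}
E[p U EG (~p & ~halt)]: least fixpoint, start Z0 = Sat(EG (~p & ~halt)) = {q5}, add states in Sat(p) with some successor in Z. Z1 = {q5, q7}; fixed.
Sat(E[p U EG (~p & ~halt)]) = {q5, q7}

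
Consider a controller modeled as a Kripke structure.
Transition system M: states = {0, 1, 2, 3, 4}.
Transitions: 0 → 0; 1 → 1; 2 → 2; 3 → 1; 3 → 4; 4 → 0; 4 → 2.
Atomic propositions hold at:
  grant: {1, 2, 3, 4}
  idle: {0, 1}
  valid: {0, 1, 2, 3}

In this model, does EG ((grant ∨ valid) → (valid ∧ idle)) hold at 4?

No

Sat(grant ∨ valid) = {0, 1, 2, 3, 4}
Sat(valid ∧ idle) = {0, 1}
Sat((grant ∨ valid) → (valid ∧ idle)) = {0, 1}
EG ((grant ∨ valid) → (valid ∧ idle)): greatest fixpoint, start Z0 = {0, 1}, keep only states in Sat with some successor in Z. Already a fixed point.
Sat(EG ((grant ∨ valid) → (valid ∧ idle))) = {0, 1}
4 ∉ Sat(EG ((grant ∨ valid) → (valid ∧ idle))) = {0, 1}, so the formula does not hold at 4.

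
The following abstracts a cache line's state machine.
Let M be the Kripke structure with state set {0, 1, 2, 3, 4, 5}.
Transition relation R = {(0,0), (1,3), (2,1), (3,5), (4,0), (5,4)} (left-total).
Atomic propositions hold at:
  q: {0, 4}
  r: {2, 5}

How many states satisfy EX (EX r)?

Sat(EX r) = {s : some successor in {2, 5}} = {3}
Sat(EX (EX r)) = {s : some successor in {3}} = {1}
|Sat(EX (EX r))| = |{1}| = 1.

1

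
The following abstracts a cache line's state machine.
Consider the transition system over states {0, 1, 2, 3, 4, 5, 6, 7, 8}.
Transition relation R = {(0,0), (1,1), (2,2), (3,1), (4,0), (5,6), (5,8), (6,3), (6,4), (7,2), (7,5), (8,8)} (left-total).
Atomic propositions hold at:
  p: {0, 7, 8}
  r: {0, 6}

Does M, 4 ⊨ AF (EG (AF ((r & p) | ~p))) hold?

Sat(r & p) = {0}
Sat(~p) = {1, 2, 3, 4, 5, 6}
Sat((r & p) | ~p) = {0, 1, 2, 3, 4, 5, 6}
AF ((r & p) | ~p): least fixpoint, start Z0 = {0, 1, 2, 3, 4, 5, 6}, add states with every successor in Z. Z1 = {0, 1, 2, 3, 4, 5, 6, 7}; fixed.
Sat(AF ((r & p) | ~p)) = {0, 1, 2, 3, 4, 5, 6, 7}
EG (AF ((r & p) | ~p)): greatest fixpoint, start Z0 = {0, 1, 2, 3, 4, 5, 6, 7}, keep only states in Sat with some successor in Z. Already a fixed point.
Sat(EG (AF ((r & p) | ~p))) = {0, 1, 2, 3, 4, 5, 6, 7}
AF (EG (AF ((r & p) | ~p))): least fixpoint, start Z0 = {0, 1, 2, 3, 4, 5, 6, 7}, add states with every successor in Z. Already a fixed point.
Sat(AF (EG (AF ((r & p) | ~p)))) = {0, 1, 2, 3, 4, 5, 6, 7}
4 ∈ Sat(AF (EG (AF ((r & p) | ~p)))) = {0, 1, 2, 3, 4, 5, 6, 7}, so the formula holds at 4.

Yes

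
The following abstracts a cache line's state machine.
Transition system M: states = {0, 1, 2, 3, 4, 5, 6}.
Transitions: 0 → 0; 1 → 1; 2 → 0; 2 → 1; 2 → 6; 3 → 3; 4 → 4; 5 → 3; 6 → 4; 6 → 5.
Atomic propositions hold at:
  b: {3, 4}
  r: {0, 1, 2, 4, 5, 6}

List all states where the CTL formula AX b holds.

Sat(AX b) = {s : every successor in {3, 4}} = {3, 4, 5}

{3, 4, 5}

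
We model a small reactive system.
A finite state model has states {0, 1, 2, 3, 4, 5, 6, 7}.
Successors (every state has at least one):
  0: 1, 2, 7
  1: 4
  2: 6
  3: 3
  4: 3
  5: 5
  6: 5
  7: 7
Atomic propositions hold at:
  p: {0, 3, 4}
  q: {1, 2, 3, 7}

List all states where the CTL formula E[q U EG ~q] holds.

{2, 5, 6}

Sat(~q) = {0, 4, 5, 6}
EG ~q: greatest fixpoint, start Z0 = {0, 4, 5, 6}, keep only states in Sat with some successor in Z. Z1 = {5, 6}; fixed.
Sat(EG ~q) = {5, 6}
E[q U EG ~q]: least fixpoint, start Z0 = Sat(EG ~q) = {5, 6}, add states in Sat(q) with some successor in Z. Z1 = {2, 5, 6}; fixed.
Sat(E[q U EG ~q]) = {2, 5, 6}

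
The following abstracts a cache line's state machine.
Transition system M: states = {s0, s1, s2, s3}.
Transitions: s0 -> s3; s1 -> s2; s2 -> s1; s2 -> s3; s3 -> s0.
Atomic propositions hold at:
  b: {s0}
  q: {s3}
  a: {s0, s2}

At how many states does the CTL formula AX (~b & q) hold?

Sat(~b) = {s1, s2, s3}
Sat(~b & q) = {s3}
Sat(AX (~b & q)) = {s : every successor in {s3}} = {s0}
|Sat(AX (~b & q))| = |{s0}| = 1.

1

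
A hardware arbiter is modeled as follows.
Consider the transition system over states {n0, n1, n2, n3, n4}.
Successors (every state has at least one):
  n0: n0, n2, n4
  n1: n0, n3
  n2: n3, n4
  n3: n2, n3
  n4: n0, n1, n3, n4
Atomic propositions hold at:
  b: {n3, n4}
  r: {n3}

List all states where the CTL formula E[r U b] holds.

E[r U b]: least fixpoint, start Z0 = Sat(b) = {n3, n4}, add states in Sat(r) with some successor in Z. Already a fixed point.
Sat(E[r U b]) = {n3, n4}

{n3, n4}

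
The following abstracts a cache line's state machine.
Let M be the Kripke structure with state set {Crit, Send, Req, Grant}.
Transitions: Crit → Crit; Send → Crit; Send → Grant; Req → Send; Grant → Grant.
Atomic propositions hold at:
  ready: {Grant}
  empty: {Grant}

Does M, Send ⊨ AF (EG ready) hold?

No

EG ready: greatest fixpoint, start Z0 = {Grant}, keep only states in Sat with some successor in Z. Already a fixed point.
Sat(EG ready) = {Grant}
AF (EG ready): least fixpoint, start Z0 = {Grant}, add states with every successor in Z. Already a fixed point.
Sat(AF (EG ready)) = {Grant}
Send ∉ Sat(AF (EG ready)) = {Grant}, so the formula does not hold at Send.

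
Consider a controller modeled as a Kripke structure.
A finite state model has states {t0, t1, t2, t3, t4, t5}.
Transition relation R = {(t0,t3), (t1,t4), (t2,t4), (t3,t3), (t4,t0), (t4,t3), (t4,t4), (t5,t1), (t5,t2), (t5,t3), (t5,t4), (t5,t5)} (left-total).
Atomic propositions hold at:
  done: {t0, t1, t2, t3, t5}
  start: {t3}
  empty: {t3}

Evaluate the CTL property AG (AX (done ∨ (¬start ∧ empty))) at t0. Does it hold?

Sat(¬start) = {t0, t1, t2, t4, t5}
Sat(¬start ∧ empty) = ∅
Sat(done ∨ (¬start ∧ empty)) = {t0, t1, t2, t3, t5}
Sat(AX (done ∨ (¬start ∧ empty))) = {s : every successor in {t0, t1, t2, t3, t5}} = {t0, t3}
AG (AX (done ∨ (¬start ∧ empty))): greatest fixpoint, start Z0 = {t0, t3}, keep only states in Sat with every successor in Z. Already a fixed point.
Sat(AG (AX (done ∨ (¬start ∧ empty)))) = {t0, t3}
t0 ∈ Sat(AG (AX (done ∨ (¬start ∧ empty)))) = {t0, t3}, so the formula holds at t0.

Yes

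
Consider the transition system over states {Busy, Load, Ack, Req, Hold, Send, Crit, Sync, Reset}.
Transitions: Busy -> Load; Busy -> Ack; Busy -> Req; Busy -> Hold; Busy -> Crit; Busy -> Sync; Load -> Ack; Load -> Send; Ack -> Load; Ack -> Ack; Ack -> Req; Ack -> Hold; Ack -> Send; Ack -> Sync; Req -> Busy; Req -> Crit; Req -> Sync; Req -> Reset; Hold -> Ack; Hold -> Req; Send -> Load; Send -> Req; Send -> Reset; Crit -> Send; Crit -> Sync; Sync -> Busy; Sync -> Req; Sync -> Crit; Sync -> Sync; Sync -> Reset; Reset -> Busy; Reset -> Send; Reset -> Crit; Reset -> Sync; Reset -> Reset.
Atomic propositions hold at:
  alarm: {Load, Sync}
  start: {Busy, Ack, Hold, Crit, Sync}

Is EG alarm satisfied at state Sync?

EG alarm: greatest fixpoint, start Z0 = {Load, Sync}, keep only states in Sat with some successor in Z. Z1 = {Sync}; fixed.
Sat(EG alarm) = {Sync}
Sync ∈ Sat(EG alarm) = {Sync}, so the formula holds at Sync.

Yes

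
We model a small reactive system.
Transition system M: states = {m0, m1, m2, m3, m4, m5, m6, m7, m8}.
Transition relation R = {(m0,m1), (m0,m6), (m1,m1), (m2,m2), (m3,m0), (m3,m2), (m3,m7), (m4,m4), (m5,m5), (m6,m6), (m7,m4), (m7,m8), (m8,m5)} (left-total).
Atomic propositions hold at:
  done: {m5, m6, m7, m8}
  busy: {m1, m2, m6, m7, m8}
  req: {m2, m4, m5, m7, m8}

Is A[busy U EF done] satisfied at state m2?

No

EF done: least fixpoint, start Z0 = {m5, m6, m7, m8}, add states with some successor in Z. Z1 = {m0, m3, m5, m6, m7, m8}; fixed.
Sat(EF done) = {m0, m3, m5, m6, m7, m8}
A[busy U EF done]: least fixpoint, start Z0 = Sat(EF done) = {m0, m3, m5, m6, m7, m8}, add states in Sat(busy) with every successor in Z. Already a fixed point.
Sat(A[busy U EF done]) = {m0, m3, m5, m6, m7, m8}
m2 ∉ Sat(A[busy U EF done]) = {m0, m3, m5, m6, m7, m8}, so the formula does not hold at m2.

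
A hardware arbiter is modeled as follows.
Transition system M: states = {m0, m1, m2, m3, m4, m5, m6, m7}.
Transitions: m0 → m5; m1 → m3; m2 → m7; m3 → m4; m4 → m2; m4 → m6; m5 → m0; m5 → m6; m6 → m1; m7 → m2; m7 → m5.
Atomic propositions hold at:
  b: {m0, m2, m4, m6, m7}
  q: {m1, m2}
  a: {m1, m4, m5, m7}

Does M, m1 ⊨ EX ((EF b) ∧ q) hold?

No

EF b: least fixpoint, start Z0 = {m0, m2, m4, m6, m7}, add states with some successor in Z. Z1 = {m0, m2, m3, m4, m5, m6, m7}; Z2 = {m0, m1, m2, m3, m4, m5, m6, m7}; fixed.
Sat(EF b) = {m0, m1, m2, m3, m4, m5, m6, m7}
Sat((EF b) ∧ q) = {m1, m2}
Sat(EX ((EF b) ∧ q)) = {s : some successor in {m1, m2}} = {m4, m6, m7}
m1 ∉ Sat(EX ((EF b) ∧ q)) = {m4, m6, m7}, so the formula does not hold at m1.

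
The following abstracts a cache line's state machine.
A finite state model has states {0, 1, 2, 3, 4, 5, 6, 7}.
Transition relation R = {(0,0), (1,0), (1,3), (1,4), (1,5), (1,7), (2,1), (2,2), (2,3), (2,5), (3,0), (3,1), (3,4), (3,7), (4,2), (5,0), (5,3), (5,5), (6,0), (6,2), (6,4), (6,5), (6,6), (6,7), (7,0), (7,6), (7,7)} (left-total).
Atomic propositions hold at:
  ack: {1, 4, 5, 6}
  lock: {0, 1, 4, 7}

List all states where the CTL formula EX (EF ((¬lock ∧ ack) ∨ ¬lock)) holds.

{1, 2, 3, 4, 5, 6, 7}

Sat(¬lock) = {2, 3, 5, 6}
Sat(¬lock ∧ ack) = {5, 6}
Sat((¬lock ∧ ack) ∨ ¬lock) = {2, 3, 5, 6}
EF ((¬lock ∧ ack) ∨ ¬lock): least fixpoint, start Z0 = {2, 3, 5, 6}, add states with some successor in Z. Z1 = {1, 2, 3, 4, 5, 6, 7}; fixed.
Sat(EF ((¬lock ∧ ack) ∨ ¬lock)) = {1, 2, 3, 4, 5, 6, 7}
Sat(EX (EF ((¬lock ∧ ack) ∨ ¬lock))) = {s : some successor in {1, 2, 3, 4, 5, 6, 7}} = {1, 2, 3, 4, 5, 6, 7}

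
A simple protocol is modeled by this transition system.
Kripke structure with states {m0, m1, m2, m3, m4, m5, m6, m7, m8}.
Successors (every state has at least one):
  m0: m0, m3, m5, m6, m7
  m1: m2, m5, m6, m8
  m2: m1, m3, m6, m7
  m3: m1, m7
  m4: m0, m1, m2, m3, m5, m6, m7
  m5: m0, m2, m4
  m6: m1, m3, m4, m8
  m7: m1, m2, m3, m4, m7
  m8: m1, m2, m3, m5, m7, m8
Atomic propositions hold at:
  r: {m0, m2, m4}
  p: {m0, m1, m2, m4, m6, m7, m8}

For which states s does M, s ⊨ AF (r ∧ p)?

Sat(r ∧ p) = {m0, m2, m4}
AF (r ∧ p): least fixpoint, start Z0 = {m0, m2, m4}, add states with every successor in Z. Z1 = {m0, m2, m4, m5}; fixed.
Sat(AF (r ∧ p)) = {m0, m2, m4, m5}

{m0, m2, m4, m5}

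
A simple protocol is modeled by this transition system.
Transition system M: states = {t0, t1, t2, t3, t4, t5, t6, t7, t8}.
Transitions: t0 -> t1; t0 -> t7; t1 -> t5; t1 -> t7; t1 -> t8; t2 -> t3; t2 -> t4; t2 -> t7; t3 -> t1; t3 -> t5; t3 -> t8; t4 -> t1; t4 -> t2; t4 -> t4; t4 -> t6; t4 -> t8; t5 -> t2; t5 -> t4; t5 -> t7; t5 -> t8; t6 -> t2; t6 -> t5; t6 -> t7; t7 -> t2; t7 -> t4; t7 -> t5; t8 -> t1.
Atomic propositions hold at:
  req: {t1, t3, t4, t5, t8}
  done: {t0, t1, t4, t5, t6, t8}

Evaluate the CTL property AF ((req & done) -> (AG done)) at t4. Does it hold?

No

Sat(req & done) = {t1, t4, t5, t8}
AG done: greatest fixpoint, start Z0 = {t0, t1, t4, t5, t6, t8}, keep only states in Sat with every successor in Z. Z1 = {t8}; Z2 = ∅; fixed.
Sat(AG done) = ∅
Sat((req & done) -> (AG done)) = {t0, t2, t3, t6, t7}
AF ((req & done) -> (AG done)): least fixpoint, start Z0 = {t0, t2, t3, t6, t7}, add states with every successor in Z. Already a fixed point.
Sat(AF ((req & done) -> (AG done))) = {t0, t2, t3, t6, t7}
t4 ∉ Sat(AF ((req & done) -> (AG done))) = {t0, t2, t3, t6, t7}, so the formula does not hold at t4.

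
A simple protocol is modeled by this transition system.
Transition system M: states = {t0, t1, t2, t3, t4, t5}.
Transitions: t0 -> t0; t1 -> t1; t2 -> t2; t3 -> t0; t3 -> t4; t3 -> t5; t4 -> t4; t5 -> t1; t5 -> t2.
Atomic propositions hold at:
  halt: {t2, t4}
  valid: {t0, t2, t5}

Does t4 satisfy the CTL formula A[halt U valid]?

No

A[halt U valid]: least fixpoint, start Z0 = Sat(valid) = {t0, t2, t5}, add states in Sat(halt) with every successor in Z. Already a fixed point.
Sat(A[halt U valid]) = {t0, t2, t5}
t4 ∉ Sat(A[halt U valid]) = {t0, t2, t5}, so the formula does not hold at t4.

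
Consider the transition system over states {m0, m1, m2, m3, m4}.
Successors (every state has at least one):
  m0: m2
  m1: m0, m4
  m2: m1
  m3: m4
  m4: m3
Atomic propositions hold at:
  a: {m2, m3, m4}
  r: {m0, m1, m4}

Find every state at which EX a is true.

Sat(EX a) = {s : some successor in {m2, m3, m4}} = {m0, m1, m3, m4}

{m0, m1, m3, m4}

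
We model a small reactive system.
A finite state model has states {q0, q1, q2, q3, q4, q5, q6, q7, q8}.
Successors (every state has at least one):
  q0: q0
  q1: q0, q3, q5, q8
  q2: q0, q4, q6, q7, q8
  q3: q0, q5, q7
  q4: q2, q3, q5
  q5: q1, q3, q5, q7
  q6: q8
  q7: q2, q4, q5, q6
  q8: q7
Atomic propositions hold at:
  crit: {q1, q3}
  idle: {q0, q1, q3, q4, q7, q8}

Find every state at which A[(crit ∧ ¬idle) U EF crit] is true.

Sat(¬idle) = {q2, q5, q6}
Sat(crit ∧ ¬idle) = ∅
EF crit: least fixpoint, start Z0 = {q1, q3}, add states with some successor in Z. Z1 = {q1, q3, q4, q5}; Z2 = {q1, q2, q3, q4, q5, q7}; Z3 = {q1, q2, q3, q4, q5, q7, q8}; Z4 = {q1, q2, q3, q4, q5, q6, q7, q8}; fixed.
Sat(EF crit) = {q1, q2, q3, q4, q5, q6, q7, q8}
A[(crit ∧ ¬idle) U EF crit]: least fixpoint, start Z0 = Sat(EF crit) = {q1, q2, q3, q4, q5, q6, q7, q8}, add states in Sat(crit ∧ ¬idle) with every successor in Z. Already a fixed point.
Sat(A[(crit ∧ ¬idle) U EF crit]) = {q1, q2, q3, q4, q5, q6, q7, q8}

{q1, q2, q3, q4, q5, q6, q7, q8}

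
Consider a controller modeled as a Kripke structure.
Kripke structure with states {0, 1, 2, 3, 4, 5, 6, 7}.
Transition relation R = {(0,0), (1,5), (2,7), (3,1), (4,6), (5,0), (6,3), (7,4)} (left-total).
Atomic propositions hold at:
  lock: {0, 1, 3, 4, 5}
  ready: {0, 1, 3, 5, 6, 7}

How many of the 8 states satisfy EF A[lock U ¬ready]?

Sat(¬ready) = {2, 4}
A[lock U ¬ready]: least fixpoint, start Z0 = Sat(¬ready) = {2, 4}, add states in Sat(lock) with every successor in Z. Already a fixed point.
Sat(A[lock U ¬ready]) = {2, 4}
EF A[lock U ¬ready]: least fixpoint, start Z0 = {2, 4}, add states with some successor in Z. Z1 = {2, 4, 7}; fixed.
Sat(EF A[lock U ¬ready]) = {2, 4, 7}
|Sat(EF A[lock U ¬ready])| = |{2, 4, 7}| = 3.

3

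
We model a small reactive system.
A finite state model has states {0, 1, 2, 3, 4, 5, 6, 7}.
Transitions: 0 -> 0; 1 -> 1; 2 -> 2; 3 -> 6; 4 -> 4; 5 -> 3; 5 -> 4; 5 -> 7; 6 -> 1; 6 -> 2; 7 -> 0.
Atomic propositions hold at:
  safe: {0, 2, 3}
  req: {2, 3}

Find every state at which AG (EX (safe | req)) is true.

{0, 2, 7}

Sat(safe | req) = {0, 2, 3}
Sat(EX (safe | req)) = {s : some successor in {0, 2, 3}} = {0, 2, 5, 6, 7}
AG (EX (safe | req)): greatest fixpoint, start Z0 = {0, 2, 5, 6, 7}, keep only states in Sat with every successor in Z. Z1 = {0, 2, 7}; fixed.
Sat(AG (EX (safe | req))) = {0, 2, 7}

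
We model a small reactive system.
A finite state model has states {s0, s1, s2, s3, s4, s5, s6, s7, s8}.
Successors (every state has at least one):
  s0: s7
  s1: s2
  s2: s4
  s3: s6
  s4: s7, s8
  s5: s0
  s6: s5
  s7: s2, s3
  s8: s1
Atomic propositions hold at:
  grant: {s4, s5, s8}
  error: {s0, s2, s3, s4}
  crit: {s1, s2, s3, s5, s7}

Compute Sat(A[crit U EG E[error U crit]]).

E[error U crit]: least fixpoint, start Z0 = Sat(crit) = {s1, s2, s3, s5, s7}, add states in Sat(error) with some successor in Z. Z1 = {s0, s1, s2, s3, s4, s5, s7}; fixed.
Sat(E[error U crit]) = {s0, s1, s2, s3, s4, s5, s7}
EG E[error U crit]: greatest fixpoint, start Z0 = {s0, s1, s2, s3, s4, s5, s7}, keep only states in Sat with some successor in Z. Z1 = {s0, s1, s2, s4, s5, s7}; fixed.
Sat(EG E[error U crit]) = {s0, s1, s2, s4, s5, s7}
A[crit U EG E[error U crit]]: least fixpoint, start Z0 = Sat(EG E[error U crit]) = {s0, s1, s2, s4, s5, s7}, add states in Sat(crit) with every successor in Z. Already a fixed point.
Sat(A[crit U EG E[error U crit]]) = {s0, s1, s2, s4, s5, s7}

{s0, s1, s2, s4, s5, s7}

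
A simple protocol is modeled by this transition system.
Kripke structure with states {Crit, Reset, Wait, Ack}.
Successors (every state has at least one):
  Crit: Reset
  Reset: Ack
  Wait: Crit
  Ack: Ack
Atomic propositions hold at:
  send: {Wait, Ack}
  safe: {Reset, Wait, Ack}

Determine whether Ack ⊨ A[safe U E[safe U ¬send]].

Sat(¬send) = {Crit, Reset}
E[safe U ¬send]: least fixpoint, start Z0 = Sat(¬send) = {Crit, Reset}, add states in Sat(safe) with some successor in Z. Z1 = {Crit, Reset, Wait}; fixed.
Sat(E[safe U ¬send]) = {Crit, Reset, Wait}
A[safe U E[safe U ¬send]]: least fixpoint, start Z0 = Sat(E[safe U ¬send]) = {Crit, Reset, Wait}, add states in Sat(safe) with every successor in Z. Already a fixed point.
Sat(A[safe U E[safe U ¬send]]) = {Crit, Reset, Wait}
Ack ∉ Sat(A[safe U E[safe U ¬send]]) = {Crit, Reset, Wait}, so the formula does not hold at Ack.

No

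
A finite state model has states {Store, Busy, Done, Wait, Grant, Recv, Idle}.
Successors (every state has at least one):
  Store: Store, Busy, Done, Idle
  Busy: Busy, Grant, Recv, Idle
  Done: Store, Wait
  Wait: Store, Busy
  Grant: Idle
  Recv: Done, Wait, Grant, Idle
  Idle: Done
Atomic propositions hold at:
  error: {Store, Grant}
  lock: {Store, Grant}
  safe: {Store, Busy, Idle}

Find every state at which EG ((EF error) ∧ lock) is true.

EF error: least fixpoint, start Z0 = {Store, Grant}, add states with some successor in Z. Z1 = {Store, Busy, Done, Wait, Grant, Recv}; Z2 = {Store, Busy, Done, Wait, Grant, Recv, Idle}; fixed.
Sat(EF error) = {Store, Busy, Done, Wait, Grant, Recv, Idle}
Sat((EF error) ∧ lock) = {Store, Grant}
EG ((EF error) ∧ lock): greatest fixpoint, start Z0 = {Store, Grant}, keep only states in Sat with some successor in Z. Z1 = {Store}; fixed.
Sat(EG ((EF error) ∧ lock)) = {Store}

{Store}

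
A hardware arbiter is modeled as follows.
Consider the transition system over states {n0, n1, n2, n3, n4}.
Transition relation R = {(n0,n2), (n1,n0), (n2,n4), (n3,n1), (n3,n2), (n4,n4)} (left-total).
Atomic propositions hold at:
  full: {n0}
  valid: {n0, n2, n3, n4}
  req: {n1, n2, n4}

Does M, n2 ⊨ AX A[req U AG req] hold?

AG req: greatest fixpoint, start Z0 = {n1, n2, n4}, keep only states in Sat with every successor in Z. Z1 = {n2, n4}; fixed.
Sat(AG req) = {n2, n4}
A[req U AG req]: least fixpoint, start Z0 = Sat(AG req) = {n2, n4}, add states in Sat(req) with every successor in Z. Already a fixed point.
Sat(A[req U AG req]) = {n2, n4}
Sat(AX A[req U AG req]) = {s : every successor in {n2, n4}} = {n0, n2, n4}
n2 ∈ Sat(AX A[req U AG req]) = {n0, n2, n4}, so the formula holds at n2.

Yes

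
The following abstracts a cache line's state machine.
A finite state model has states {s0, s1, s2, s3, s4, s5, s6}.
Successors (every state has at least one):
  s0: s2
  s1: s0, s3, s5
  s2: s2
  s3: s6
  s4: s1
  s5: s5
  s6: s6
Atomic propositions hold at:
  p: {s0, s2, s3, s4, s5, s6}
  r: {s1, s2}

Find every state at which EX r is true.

Sat(EX r) = {s : some successor in {s1, s2}} = {s0, s2, s4}

{s0, s2, s4}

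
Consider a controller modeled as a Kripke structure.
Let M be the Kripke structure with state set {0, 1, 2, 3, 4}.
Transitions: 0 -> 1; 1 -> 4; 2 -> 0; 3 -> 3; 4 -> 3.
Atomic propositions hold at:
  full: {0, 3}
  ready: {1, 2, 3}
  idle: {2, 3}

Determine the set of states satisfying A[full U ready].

{0, 1, 2, 3}

A[full U ready]: least fixpoint, start Z0 = Sat(ready) = {1, 2, 3}, add states in Sat(full) with every successor in Z. Z1 = {0, 1, 2, 3}; fixed.
Sat(A[full U ready]) = {0, 1, 2, 3}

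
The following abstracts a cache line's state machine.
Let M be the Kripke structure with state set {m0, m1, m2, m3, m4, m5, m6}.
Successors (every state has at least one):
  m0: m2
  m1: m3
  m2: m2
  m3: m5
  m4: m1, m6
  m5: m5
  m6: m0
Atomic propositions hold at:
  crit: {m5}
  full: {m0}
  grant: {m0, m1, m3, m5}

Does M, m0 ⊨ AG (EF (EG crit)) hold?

EG crit: greatest fixpoint, start Z0 = {m5}, keep only states in Sat with some successor in Z. Already a fixed point.
Sat(EG crit) = {m5}
EF (EG crit): least fixpoint, start Z0 = {m5}, add states with some successor in Z. Z1 = {m3, m5}; Z2 = {m1, m3, m5}; Z3 = {m1, m3, m4, m5}; fixed.
Sat(EF (EG crit)) = {m1, m3, m4, m5}
AG (EF (EG crit)): greatest fixpoint, start Z0 = {m1, m3, m4, m5}, keep only states in Sat with every successor in Z. Z1 = {m1, m3, m5}; fixed.
Sat(AG (EF (EG crit))) = {m1, m3, m5}
m0 ∉ Sat(AG (EF (EG crit))) = {m1, m3, m5}, so the formula does not hold at m0.

No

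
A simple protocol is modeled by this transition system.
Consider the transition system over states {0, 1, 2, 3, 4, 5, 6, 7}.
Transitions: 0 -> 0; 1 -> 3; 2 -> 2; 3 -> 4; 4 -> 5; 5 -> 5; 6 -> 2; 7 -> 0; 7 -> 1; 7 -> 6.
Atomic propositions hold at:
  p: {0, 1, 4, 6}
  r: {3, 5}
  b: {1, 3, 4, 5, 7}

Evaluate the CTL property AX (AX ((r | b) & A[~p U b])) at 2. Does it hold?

No

Sat(r | b) = {1, 3, 4, 5, 7}
Sat(~p) = {2, 3, 5, 7}
A[~p U b]: least fixpoint, start Z0 = Sat(b) = {1, 3, 4, 5, 7}, add states in Sat(~p) with every successor in Z. Already a fixed point.
Sat(A[~p U b]) = {1, 3, 4, 5, 7}
Sat((r | b) & A[~p U b]) = {1, 3, 4, 5, 7}
Sat(AX ((r | b) & A[~p U b])) = {s : every successor in {1, 3, 4, 5, 7}} = {1, 3, 4, 5}
Sat(AX (AX ((r | b) & A[~p U b]))) = {s : every successor in {1, 3, 4, 5}} = {1, 3, 4, 5}
2 ∉ Sat(AX (AX ((r | b) & A[~p U b]))) = {1, 3, 4, 5}, so the formula does not hold at 2.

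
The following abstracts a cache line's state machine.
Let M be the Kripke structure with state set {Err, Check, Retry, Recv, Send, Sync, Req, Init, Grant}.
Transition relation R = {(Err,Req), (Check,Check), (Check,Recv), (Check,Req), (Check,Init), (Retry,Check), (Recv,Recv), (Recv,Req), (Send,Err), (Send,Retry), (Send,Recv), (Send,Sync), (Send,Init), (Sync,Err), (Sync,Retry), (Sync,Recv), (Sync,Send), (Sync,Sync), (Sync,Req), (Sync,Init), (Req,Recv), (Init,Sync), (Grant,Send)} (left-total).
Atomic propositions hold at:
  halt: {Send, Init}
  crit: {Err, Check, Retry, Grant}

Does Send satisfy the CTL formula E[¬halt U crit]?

Sat(¬halt) = {Err, Check, Retry, Recv, Sync, Req, Grant}
E[¬halt U crit]: least fixpoint, start Z0 = Sat(crit) = {Err, Check, Retry, Grant}, add states in Sat(¬halt) with some successor in Z. Z1 = {Err, Check, Retry, Sync, Grant}; fixed.
Sat(E[¬halt U crit]) = {Err, Check, Retry, Sync, Grant}
Send ∉ Sat(E[¬halt U crit]) = {Err, Check, Retry, Sync, Grant}, so the formula does not hold at Send.

No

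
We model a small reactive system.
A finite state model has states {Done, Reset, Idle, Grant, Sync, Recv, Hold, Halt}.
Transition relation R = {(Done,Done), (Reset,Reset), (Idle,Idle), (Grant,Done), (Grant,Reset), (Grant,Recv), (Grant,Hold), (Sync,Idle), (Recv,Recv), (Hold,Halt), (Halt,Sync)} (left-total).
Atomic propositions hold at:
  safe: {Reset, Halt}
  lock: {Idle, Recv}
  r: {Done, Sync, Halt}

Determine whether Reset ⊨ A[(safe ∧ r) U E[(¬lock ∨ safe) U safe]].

Sat(safe ∧ r) = {Halt}
Sat(¬lock) = {Done, Reset, Grant, Sync, Hold, Halt}
Sat(¬lock ∨ safe) = {Done, Reset, Grant, Sync, Hold, Halt}
E[(¬lock ∨ safe) U safe]: least fixpoint, start Z0 = Sat(safe) = {Reset, Halt}, add states in Sat(¬lock ∨ safe) with some successor in Z. Z1 = {Reset, Grant, Hold, Halt}; fixed.
Sat(E[(¬lock ∨ safe) U safe]) = {Reset, Grant, Hold, Halt}
A[(safe ∧ r) U E[(¬lock ∨ safe) U safe]]: least fixpoint, start Z0 = Sat(E[(¬lock ∨ safe) U safe]) = {Reset, Grant, Hold, Halt}, add states in Sat(safe ∧ r) with every successor in Z. Already a fixed point.
Sat(A[(safe ∧ r) U E[(¬lock ∨ safe) U safe]]) = {Reset, Grant, Hold, Halt}
Reset ∈ Sat(A[(safe ∧ r) U E[(¬lock ∨ safe) U safe]]) = {Reset, Grant, Hold, Halt}, so the formula holds at Reset.

Yes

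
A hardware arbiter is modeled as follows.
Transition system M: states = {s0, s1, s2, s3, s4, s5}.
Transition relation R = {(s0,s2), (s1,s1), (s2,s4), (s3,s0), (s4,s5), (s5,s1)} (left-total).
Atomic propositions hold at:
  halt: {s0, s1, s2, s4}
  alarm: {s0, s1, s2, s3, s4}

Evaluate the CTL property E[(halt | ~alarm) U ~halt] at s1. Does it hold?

No

Sat(~alarm) = {s5}
Sat(halt | ~alarm) = {s0, s1, s2, s4, s5}
Sat(~halt) = {s3, s5}
E[(halt | ~alarm) U ~halt]: least fixpoint, start Z0 = Sat(~halt) = {s3, s5}, add states in Sat(halt | ~alarm) with some successor in Z. Z1 = {s3, s4, s5}; Z2 = {s2, s3, s4, s5}; Z3 = {s0, s2, s3, s4, s5}; fixed.
Sat(E[(halt | ~alarm) U ~halt]) = {s0, s2, s3, s4, s5}
s1 ∉ Sat(E[(halt | ~alarm) U ~halt]) = {s0, s2, s3, s4, s5}, so the formula does not hold at s1.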